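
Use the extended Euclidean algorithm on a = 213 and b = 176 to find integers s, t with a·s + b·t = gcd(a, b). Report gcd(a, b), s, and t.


Euclidean algorithm on (213, 176) — divide until remainder is 0:
  213 = 1 · 176 + 37
  176 = 4 · 37 + 28
  37 = 1 · 28 + 9
  28 = 3 · 9 + 1
  9 = 9 · 1 + 0
gcd(213, 176) = 1.
Track Bezout coefficients alongside the remainders: start with r₀ = 213 = a·1 + b·0 (s = 1, t = 0) and r₁ = 176 = a·0 + b·1 (s = 0, t = 1); each new remainder r_{k+1} = r_{k-1} − q_k·r_k inherits s_{k+1} = s_{k-1} − q_k·s_k, t_{k+1} = t_{k-1} − q_k·t_k, so r_k = a·s_k + b·t_k at every step:
  q = 1: r = 37, s = 1 − 1·0 = 1, t = 0 − 1·1 = -1  (check: 213·1 + 176·(-1) = 37)
  q = 4: r = 28, s = 0 − 4·1 = -4, t = 1 − 4·(-1) = 5  (check: 213·(-4) + 176·5 = 28)
  q = 1: r = 9, s = 1 − 1·(-4) = 5, t = -1 − 1·5 = -6  (check: 213·5 + 176·(-6) = 9)
  q = 3: r = 1, s = -4 − 3·5 = -19, t = 5 − 3·(-6) = 23  (check: 213·(-19) + 176·23 = 1)
The row with r = 1 (the gcd) gives the Bezout coefficients s = -19, t = 23.
Result: 213 · (-19) + 176 · (23) = 1.

gcd(213, 176) = 1; s = -19, t = 23 (check: 213·(-19) + 176·23 = 1).


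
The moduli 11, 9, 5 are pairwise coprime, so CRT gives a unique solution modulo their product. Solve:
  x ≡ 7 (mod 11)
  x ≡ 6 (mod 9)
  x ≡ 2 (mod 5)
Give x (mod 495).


Moduli 11, 9, 5 are pairwise coprime; by CRT there is a unique solution modulo M = 11 · 9 · 5 = 495.
Solve pairwise, accumulating the modulus:
  Start with x ≡ 7 (mod 11).
  Combine with x ≡ 6 (mod 9): since gcd(11, 9) = 1, we get a unique residue mod 99.
    Write x = 7 + 11·t and substitute into x ≡ 6 (mod 9): 11·t ≡ 6 − 7 = -1 (mod 9).
    Reduce coefficients mod 9: 2·t ≡ 8 (mod 9).
    The inverse of 2 mod 9 is 5 (since 2·5 = 10 = 1·9 + 1), so t ≡ 5·8 = 40 ≡ 4 (mod 9).
    Then x = 7 + 11·4 = 51, valid modulo lcm(11, 9) = 99: x ≡ 51 (mod 99).
  Combine with x ≡ 2 (mod 5): since gcd(99, 5) = 1, we get a unique residue mod 495.
    Write x = 51 + 99·t and substitute into x ≡ 2 (mod 5): 99·t ≡ 2 − 51 = -49 (mod 5).
    Reduce coefficients mod 5: 4·t ≡ 1 (mod 5).
    The inverse of 4 mod 5 is 4 (since 4·4 = 16 = 3·5 + 1), so t ≡ 4·1 = 4 ≡ 4 (mod 5).
    Then x = 51 + 99·4 = 447, valid modulo lcm(99, 5) = 495: x ≡ 447 (mod 495).
Verify: 447 mod 11 = 7 ✓, 447 mod 9 = 6 ✓, 447 mod 5 = 2 ✓.

x ≡ 447 (mod 495).


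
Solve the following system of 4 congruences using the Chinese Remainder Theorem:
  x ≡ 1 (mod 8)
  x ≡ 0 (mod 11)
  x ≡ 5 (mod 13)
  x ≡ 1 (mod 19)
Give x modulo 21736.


Product of moduli M = 8 · 11 · 13 · 19 = 21736.
Merge one congruence at a time:
  Start: x ≡ 1 (mod 8).
  Combine with x ≡ 0 (mod 11); new modulus lcm = 88.
    Write x = 1 + 8·t and substitute into x ≡ 0 (mod 11): 8·t ≡ 0 − 1 = -1 (mod 11).
    Reduce coefficients mod 11: 8·t ≡ 10 (mod 11).
    The inverse of 8 mod 11 is 7 (since 8·7 = 56 = 5·11 + 1), so t ≡ 7·10 = 70 ≡ 4 (mod 11).
    Then x = 1 + 8·4 = 33, valid modulo lcm(8, 11) = 88: x ≡ 33 (mod 88).
  Combine with x ≡ 5 (mod 13); new modulus lcm = 1144.
    Write x = 33 + 88·t and substitute into x ≡ 5 (mod 13): 88·t ≡ 5 − 33 = -28 (mod 13).
    Reduce coefficients mod 13: 10·t ≡ 11 (mod 13).
    The inverse of 10 mod 13 is 4 (since 10·4 = 40 = 3·13 + 1), so t ≡ 4·11 = 44 ≡ 5 (mod 13).
    Then x = 33 + 88·5 = 473, valid modulo lcm(88, 13) = 1144: x ≡ 473 (mod 1144).
  Combine with x ≡ 1 (mod 19); new modulus lcm = 21736.
    Write x = 473 + 1144·t and substitute into x ≡ 1 (mod 19): 1144·t ≡ 1 − 473 = -472 (mod 19).
    Reduce coefficients mod 19: 4·t ≡ 3 (mod 19).
    The inverse of 4 mod 19 is 5 (since 4·5 = 20 = 1·19 + 1), so t ≡ 5·3 = 15 ≡ 15 (mod 19).
    Then x = 473 + 1144·15 = 17633, valid modulo lcm(1144, 19) = 21736: x ≡ 17633 (mod 21736).
Verify against each original: 17633 mod 8 = 1, 17633 mod 11 = 0, 17633 mod 13 = 5, 17633 mod 19 = 1.

x ≡ 17633 (mod 21736).


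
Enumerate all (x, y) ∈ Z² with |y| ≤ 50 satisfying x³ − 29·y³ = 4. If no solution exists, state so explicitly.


The equation is x³ - 29y³ = 4. For fixed y, x³ = 29·y³ + 4, so a solution requires the RHS to be a perfect cube.
Strategy: iterate y from -50 to 50, compute RHS = 29·y³ + 4, and check whether it is a (positive or negative) perfect cube.
Check small values of y:
  y = 0: RHS = 4 is not a perfect cube.
  y = 1: RHS = 33 is not a perfect cube.
  y = -1: RHS = -25 is not a perfect cube.
  y = 2: RHS = 236 is not a perfect cube.
  y = -2: RHS = -228 is not a perfect cube.
  y = 3: RHS = 787 is not a perfect cube.
  y = -3: RHS = -779 is not a perfect cube.
Continuing the search up to |y| = 50 finds no solutions either.
No (x, y) in the scanned range satisfies the equation.

No integer solutions with |y| ≤ 50.


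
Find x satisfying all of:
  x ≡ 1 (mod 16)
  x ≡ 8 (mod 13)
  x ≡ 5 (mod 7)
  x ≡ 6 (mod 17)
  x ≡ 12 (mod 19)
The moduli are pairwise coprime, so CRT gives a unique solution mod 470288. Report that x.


Product of moduli M = 16 · 13 · 7 · 17 · 19 = 470288.
Merge one congruence at a time:
  Start: x ≡ 1 (mod 16).
  Combine with x ≡ 8 (mod 13); new modulus lcm = 208.
    Write x = 1 + 16·t and substitute into x ≡ 8 (mod 13): 16·t ≡ 8 − 1 = 7 (mod 13).
    Reduce coefficients mod 13: 3·t ≡ 7 (mod 13).
    The inverse of 3 mod 13 is 9 (since 3·9 = 27 = 2·13 + 1), so t ≡ 9·7 = 63 ≡ 11 (mod 13).
    Then x = 1 + 16·11 = 177, valid modulo lcm(16, 13) = 208: x ≡ 177 (mod 208).
  Combine with x ≡ 5 (mod 7); new modulus lcm = 1456.
    Write x = 177 + 208·t and substitute into x ≡ 5 (mod 7): 208·t ≡ 5 − 177 = -172 (mod 7).
    Reduce coefficients mod 7: 5·t ≡ 3 (mod 7).
    The inverse of 5 mod 7 is 3 (since 5·3 = 15 = 2·7 + 1), so t ≡ 3·3 = 9 ≡ 2 (mod 7).
    Then x = 177 + 208·2 = 593, valid modulo lcm(208, 7) = 1456: x ≡ 593 (mod 1456).
  Combine with x ≡ 6 (mod 17); new modulus lcm = 24752.
    Write x = 593 + 1456·t and substitute into x ≡ 6 (mod 17): 1456·t ≡ 6 − 593 = -587 (mod 17).
    Reduce coefficients mod 17: 11·t ≡ 8 (mod 17).
    The inverse of 11 mod 17 is 14 (since 11·14 = 154 = 9·17 + 1), so t ≡ 14·8 = 112 ≡ 10 (mod 17).
    Then x = 593 + 1456·10 = 15153, valid modulo lcm(1456, 17) = 24752: x ≡ 15153 (mod 24752).
  Combine with x ≡ 12 (mod 19); new modulus lcm = 470288.
    Write x = 15153 + 24752·t and substitute into x ≡ 12 (mod 19): 24752·t ≡ 12 − 15153 = -15141 (mod 19).
    Reduce coefficients mod 19: 14·t ≡ 2 (mod 19).
    The inverse of 14 mod 19 is 15 (since 14·15 = 210 = 11·19 + 1), so t ≡ 15·2 = 30 ≡ 11 (mod 19).
    Then x = 15153 + 24752·11 = 287425, valid modulo lcm(24752, 19) = 470288: x ≡ 287425 (mod 470288).
Verify against each original: 287425 mod 16 = 1, 287425 mod 13 = 8, 287425 mod 7 = 5, 287425 mod 17 = 6, 287425 mod 19 = 12.

x ≡ 287425 (mod 470288).


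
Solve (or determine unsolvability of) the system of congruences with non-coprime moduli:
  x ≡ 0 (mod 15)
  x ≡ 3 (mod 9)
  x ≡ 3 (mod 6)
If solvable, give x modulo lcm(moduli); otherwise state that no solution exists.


Moduli 15, 9, 6 are not pairwise coprime, so CRT works modulo lcm(m_i) when all pairwise compatibility conditions hold.
Pairwise compatibility: gcd(m_i, m_j) must divide a_i - a_j for every pair.
Merge one congruence at a time:
  Start: x ≡ 0 (mod 15).
  Combine with x ≡ 3 (mod 9): gcd(15, 9) = 3; 3 - 0 = 3, which IS divisible by 3, so compatible.
    Write x = 0 + 15·t and substitute into x ≡ 3 (mod 9): 15·t ≡ 3 − 0 = 3 (mod 9).
    Divide the congruence (and modulus) by g = 3: 5·t ≡ 1 (mod 3).
    Reduce coefficients mod 3: 2·t ≡ 1 (mod 3).
    The inverse of 2 mod 3 is 2 (since 2·2 = 4 = 1·3 + 1), so t ≡ 2·1 = 2 ≡ 2 (mod 3).
    Then x = 0 + 15·2 = 30, valid modulo lcm(15, 9) = 45: x ≡ 30 (mod 45).
  Combine with x ≡ 3 (mod 6): gcd(45, 6) = 3; 3 - 30 = -27, which IS divisible by 3, so compatible.
    Write x = 30 + 45·t and substitute into x ≡ 3 (mod 6): 45·t ≡ 3 − 30 = -27 (mod 6).
    Divide the congruence (and modulus) by g = 3: 15·t ≡ -9 (mod 2).
    Reduce coefficients mod 2: 1·t ≡ 1 (mod 2).
    So t ≡ 1 (mod 2).
    Then x = 30 + 45·1 = 75, valid modulo lcm(45, 6) = 90: x ≡ 75 (mod 90).
Verify: 75 mod 15 = 0, 75 mod 9 = 3, 75 mod 6 = 3.

x ≡ 75 (mod 90).


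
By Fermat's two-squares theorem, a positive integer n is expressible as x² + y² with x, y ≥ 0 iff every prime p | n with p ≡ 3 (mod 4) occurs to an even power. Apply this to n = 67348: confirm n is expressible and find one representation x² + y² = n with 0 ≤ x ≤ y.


Step 1: Factor n = 67348 = 2^2 · 113 · 149.
Step 2: Check the mod-4 condition on each prime factor: 2 = 2 (special); 113 ≡ 1 (mod 4), exponent 1; 149 ≡ 1 (mod 4), exponent 1.
All primes ≡ 3 (mod 4) appear to even exponent (or don't appear), so by the two-squares theorem n IS expressible as a sum of two squares.
Step 3: Build a representation. Group n = k² · m with k = 2 and m = 113 · 149 = 16837 (a product of primes ≡ 1 (mod 4)); a representation of m scales to one of n via (k·x)² + (k·y)² = k²(x² + y²). Each prime p ≡ 1 (mod 4) is itself a sum of two squares; find a² by testing p − a² for a perfect square:
  113: 113 − 1² = 112, 113 − 2² = 109, 113 − 3² = 104, 113 − 4² = 97, 113 − 5² = 88, 113 − 6² = 77, 113 − 7² = 64 = 8² ⇒ 113 = 7² + 8².
  149: 149 − 1² = 148, 149 − 2² = 145, 149 − 3² = 140, 149 − 4² = 133, 149 − 5² = 124, 149 − 6² = 113, 149 − 7² = 100 = 10² ⇒ 149 = 7² + 10².
  Combine using the Brahmagupta–Fibonacci identity (a² + b²)(c² + d²) = (ac − bd)² + (ad + bc)² = (ac + bd)² + (ad − bc)²:
  113 · 149 = 16837: from (7² + 8²)(7² + 10²), take (7·7 − 8·10, 7·10 + 8·7) = (49 − 80, 70 + 56) = (-31, 126); dropping signs (only squares matter) gives (31, 126); check 31² + 126² = 961 + 15876 = 16837 ✓.
  Scale by k = 2: (2·31, 2·126) = (62, 252).
Step 4: Order so x ≤ y and verify: 62² + 252² = 3844 + 63504 = 67348 = n. ✓

n = 67348 = 62² + 252² (one valid representation with x ≤ y).


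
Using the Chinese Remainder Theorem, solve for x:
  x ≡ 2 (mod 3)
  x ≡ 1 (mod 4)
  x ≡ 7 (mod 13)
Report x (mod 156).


Moduli 3, 4, 13 are pairwise coprime; by CRT there is a unique solution modulo M = 3 · 4 · 13 = 156.
Solve pairwise, accumulating the modulus:
  Start with x ≡ 2 (mod 3).
  Combine with x ≡ 1 (mod 4): since gcd(3, 4) = 1, we get a unique residue mod 12.
    Write x = 2 + 3·t and substitute into x ≡ 1 (mod 4): 3·t ≡ 1 − 2 = -1 (mod 4).
    Reduce coefficients mod 4: 3·t ≡ 3 (mod 4).
    The inverse of 3 mod 4 is 3 (since 3·3 = 9 = 2·4 + 1), so t ≡ 3·3 = 9 ≡ 1 (mod 4).
    Then x = 2 + 3·1 = 5, valid modulo lcm(3, 4) = 12: x ≡ 5 (mod 12).
  Combine with x ≡ 7 (mod 13): since gcd(12, 13) = 1, we get a unique residue mod 156.
    Write x = 5 + 12·t and substitute into x ≡ 7 (mod 13): 12·t ≡ 7 − 5 = 2 (mod 13).
    The inverse of 12 mod 13 is 12 (since 12·12 = 144 = 11·13 + 1), so t ≡ 12·2 = 24 ≡ 11 (mod 13).
    Then x = 5 + 12·11 = 137, valid modulo lcm(12, 13) = 156: x ≡ 137 (mod 156).
Verify: 137 mod 3 = 2 ✓, 137 mod 4 = 1 ✓, 137 mod 13 = 7 ✓.

x ≡ 137 (mod 156).


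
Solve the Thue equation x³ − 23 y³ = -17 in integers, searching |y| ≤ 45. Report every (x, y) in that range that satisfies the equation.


The equation is x³ - 23y³ = -17. For fixed y, x³ = 23·y³ − 17, so a solution requires the RHS to be a perfect cube.
Strategy: iterate y from -45 to 45, compute RHS = 23·y³ − 17, and check whether it is a (positive or negative) perfect cube.
Check small values of y:
  y = 0: RHS = -17 is not a perfect cube.
  y = 1: RHS = 6 is not a perfect cube.
  y = -1: RHS = -40 is not a perfect cube.
  y = 2: RHS = 167 is not a perfect cube.
  y = -2: RHS = -201 is not a perfect cube.
  y = 3: RHS = 604 is not a perfect cube.
  y = -3: RHS = -638 is not a perfect cube.
Continuing the search up to |y| = 45 finds no solutions either.
No (x, y) in the scanned range satisfies the equation.

No integer solutions with |y| ≤ 45.


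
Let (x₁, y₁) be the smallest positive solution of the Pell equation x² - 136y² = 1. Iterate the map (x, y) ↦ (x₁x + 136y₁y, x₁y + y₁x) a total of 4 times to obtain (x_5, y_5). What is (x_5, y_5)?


Step 1: Find the fundamental solution (x₁, y₁) of x² - 136y² = 1.
  Expand √136 as a continued fraction. a₀ = ⌊√136⌋ = 11; iterate m_{k+1} = d_k·a_k − m_k, d_{k+1} = (136 − m_{k+1}²)/d_k, a_{k+1} = ⌊(a₀ + m_{k+1})/d_{k+1}⌋ (starting m₀ = 0, d₀ = 1), with convergents p_k = a_k·p_{k-1} + p_{k-2}, q_k = a_k·q_{k-1} + q_{k-2} (p₋₁ = 1, q₋₁ = 0):
  k = 0: a₀ = 11; p₀/q₀ = 11/1; p₀² − 136·q₀² = 121 − 136 = -15.
  k = 1: m = 11, d = 15, a = ⌊(11 + 11)/15⌋ = 1; p/q = (1·11 + 1)/(1·1 + 0) = 12/1; p² − 136·q² = 144 − 136 = 8.
  k = 2: m = 4, d = 8, a = ⌊(11 + 4)/8⌋ = 1; p/q = (1·12 + 11)/(1·1 + 1) = 23/2; p² − 136·q² = 529 − 544 = -15.
  k = 3: m = 4, d = 15, a = ⌊(11 + 4)/15⌋ = 1; p/q = (1·23 + 12)/(1·2 + 1) = 35/3; p² − 136·q² = 1225 − 1224 = 1.
  The first convergent with p² − 136·q² = 1 gives the fundamental solution (x₁, y₁) = (35, 3).
Step 2: Apply the recurrence (x_{n+1}, y_{n+1}) = (x₁x_n + 136y₁y_n, x₁y_n + y₁x_n) repeatedly.
  From (x_1, y_1) = (35, 3): x_2 = 35·35 + 136·3·3 = 2449; y_2 = 35·3 + 3·35 = 210.
  From (x_2, y_2) = (2449, 210): x_3 = 35·2449 + 136·3·210 = 171395; y_3 = 35·210 + 3·2449 = 14697.
  From (x_3, y_3) = (171395, 14697): x_4 = 35·171395 + 136·3·14697 = 11995201; y_4 = 35·14697 + 3·171395 = 1028580.
  From (x_4, y_4) = (11995201, 1028580): x_5 = 35·11995201 + 136·3·1028580 = 839492675; y_5 = 35·1028580 + 3·11995201 = 71985903.
Step 3: Verify x_5² - 136·y_5² = 704747951378655625 - 704747951378655624 = 1 (should be 1). ✓

(x_1, y_1) = (35, 3); (x_5, y_5) = (839492675, 71985903).


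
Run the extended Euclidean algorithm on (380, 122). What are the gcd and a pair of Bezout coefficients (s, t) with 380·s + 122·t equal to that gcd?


Euclidean algorithm on (380, 122) — divide until remainder is 0:
  380 = 3 · 122 + 14
  122 = 8 · 14 + 10
  14 = 1 · 10 + 4
  10 = 2 · 4 + 2
  4 = 2 · 2 + 0
gcd(380, 122) = 2.
Track Bezout coefficients alongside the remainders: start with r₀ = 380 = a·1 + b·0 (s = 1, t = 0) and r₁ = 122 = a·0 + b·1 (s = 0, t = 1); each new remainder r_{k+1} = r_{k-1} − q_k·r_k inherits s_{k+1} = s_{k-1} − q_k·s_k, t_{k+1} = t_{k-1} − q_k·t_k, so r_k = a·s_k + b·t_k at every step:
  q = 3: r = 14, s = 1 − 3·0 = 1, t = 0 − 3·1 = -3  (check: 380·1 + 122·(-3) = 14)
  q = 8: r = 10, s = 0 − 8·1 = -8, t = 1 − 8·(-3) = 25  (check: 380·(-8) + 122·25 = 10)
  q = 1: r = 4, s = 1 − 1·(-8) = 9, t = -3 − 1·25 = -28  (check: 380·9 + 122·(-28) = 4)
  q = 2: r = 2, s = -8 − 2·9 = -26, t = 25 − 2·(-28) = 81  (check: 380·(-26) + 122·81 = 2)
The row with r = 2 (the gcd) gives the Bezout coefficients s = -26, t = 81.
Result: 380 · (-26) + 122 · (81) = 2.

gcd(380, 122) = 2; s = -26, t = 81 (check: 380·(-26) + 122·81 = 2).


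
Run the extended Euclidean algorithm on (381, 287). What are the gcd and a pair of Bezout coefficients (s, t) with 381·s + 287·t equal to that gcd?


Euclidean algorithm on (381, 287) — divide until remainder is 0:
  381 = 1 · 287 + 94
  287 = 3 · 94 + 5
  94 = 18 · 5 + 4
  5 = 1 · 4 + 1
  4 = 4 · 1 + 0
gcd(381, 287) = 1.
Track Bezout coefficients alongside the remainders: start with r₀ = 381 = a·1 + b·0 (s = 1, t = 0) and r₁ = 287 = a·0 + b·1 (s = 0, t = 1); each new remainder r_{k+1} = r_{k-1} − q_k·r_k inherits s_{k+1} = s_{k-1} − q_k·s_k, t_{k+1} = t_{k-1} − q_k·t_k, so r_k = a·s_k + b·t_k at every step:
  q = 1: r = 94, s = 1 − 1·0 = 1, t = 0 − 1·1 = -1  (check: 381·1 + 287·(-1) = 94)
  q = 3: r = 5, s = 0 − 3·1 = -3, t = 1 − 3·(-1) = 4  (check: 381·(-3) + 287·4 = 5)
  q = 18: r = 4, s = 1 − 18·(-3) = 55, t = -1 − 18·4 = -73  (check: 381·55 + 287·(-73) = 4)
  q = 1: r = 1, s = -3 − 1·55 = -58, t = 4 − 1·(-73) = 77  (check: 381·(-58) + 287·77 = 1)
The row with r = 1 (the gcd) gives the Bezout coefficients s = -58, t = 77.
Result: 381 · (-58) + 287 · (77) = 1.

gcd(381, 287) = 1; s = -58, t = 77 (check: 381·(-58) + 287·77 = 1).


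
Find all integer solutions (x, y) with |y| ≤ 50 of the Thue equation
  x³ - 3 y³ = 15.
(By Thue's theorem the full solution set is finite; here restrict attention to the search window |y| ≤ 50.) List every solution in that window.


The equation is x³ - 3y³ = 15. For fixed y, x³ = 3·y³ + 15, so a solution requires the RHS to be a perfect cube.
Strategy: iterate y from -50 to 50, compute RHS = 3·y³ + 15, and check whether it is a (positive or negative) perfect cube.
Check small values of y:
  y = 0: RHS = 15 is not a perfect cube.
  y = 1: RHS = 18 is not a perfect cube.
  y = -1: RHS = 12 is not a perfect cube.
  y = 2: RHS = 39 is not a perfect cube.
  y = -2: RHS = -9 is not a perfect cube.
  y = 3: RHS = 96 is not a perfect cube.
  y = -3: RHS = -66 is not a perfect cube.
Continuing the search up to |y| = 50 finds no solutions either.
No (x, y) in the scanned range satisfies the equation.

No integer solutions with |y| ≤ 50.


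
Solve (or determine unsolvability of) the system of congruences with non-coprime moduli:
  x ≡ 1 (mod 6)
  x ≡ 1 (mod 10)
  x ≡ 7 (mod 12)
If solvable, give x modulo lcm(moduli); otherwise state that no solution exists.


Moduli 6, 10, 12 are not pairwise coprime, so CRT works modulo lcm(m_i) when all pairwise compatibility conditions hold.
Pairwise compatibility: gcd(m_i, m_j) must divide a_i - a_j for every pair.
Merge one congruence at a time:
  Start: x ≡ 1 (mod 6).
  Combine with x ≡ 1 (mod 10): gcd(6, 10) = 2; 1 - 1 = 0, which IS divisible by 2, so compatible.
    Write x = 1 + 6·t and substitute into x ≡ 1 (mod 10): 6·t ≡ 1 − 1 = 0 (mod 10).
    Divide the congruence (and modulus) by g = 2: 3·t ≡ 0 (mod 5).
    The inverse of 3 mod 5 is 2 (since 3·2 = 6 = 1·5 + 1), so t ≡ 2·0 = 0 ≡ 0 (mod 5).
    Then x = 1 + 6·0 = 1, valid modulo lcm(6, 10) = 30: x ≡ 1 (mod 30).
  Combine with x ≡ 7 (mod 12): gcd(30, 12) = 6; 7 - 1 = 6, which IS divisible by 6, so compatible.
    Write x = 1 + 30·t and substitute into x ≡ 7 (mod 12): 30·t ≡ 7 − 1 = 6 (mod 12).
    Divide the congruence (and modulus) by g = 6: 5·t ≡ 1 (mod 2).
    Reduce coefficients mod 2: 1·t ≡ 1 (mod 2).
    So t ≡ 1 (mod 2).
    Then x = 1 + 30·1 = 31, valid modulo lcm(30, 12) = 60: x ≡ 31 (mod 60).
Verify: 31 mod 6 = 1, 31 mod 10 = 1, 31 mod 12 = 7.

x ≡ 31 (mod 60).


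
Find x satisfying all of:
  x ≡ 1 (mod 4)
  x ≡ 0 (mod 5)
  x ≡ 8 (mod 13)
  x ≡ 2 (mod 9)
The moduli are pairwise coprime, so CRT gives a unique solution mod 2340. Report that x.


Product of moduli M = 4 · 5 · 13 · 9 = 2340.
Merge one congruence at a time:
  Start: x ≡ 1 (mod 4).
  Combine with x ≡ 0 (mod 5); new modulus lcm = 20.
    Write x = 1 + 4·t and substitute into x ≡ 0 (mod 5): 4·t ≡ 0 − 1 = -1 (mod 5).
    Reduce coefficients mod 5: 4·t ≡ 4 (mod 5).
    The inverse of 4 mod 5 is 4 (since 4·4 = 16 = 3·5 + 1), so t ≡ 4·4 = 16 ≡ 1 (mod 5).
    Then x = 1 + 4·1 = 5, valid modulo lcm(4, 5) = 20: x ≡ 5 (mod 20).
  Combine with x ≡ 8 (mod 13); new modulus lcm = 260.
    Write x = 5 + 20·t and substitute into x ≡ 8 (mod 13): 20·t ≡ 8 − 5 = 3 (mod 13).
    Reduce coefficients mod 13: 7·t ≡ 3 (mod 13).
    The inverse of 7 mod 13 is 2 (since 7·2 = 14 = 1·13 + 1), so t ≡ 2·3 = 6 ≡ 6 (mod 13).
    Then x = 5 + 20·6 = 125, valid modulo lcm(20, 13) = 260: x ≡ 125 (mod 260).
  Combine with x ≡ 2 (mod 9); new modulus lcm = 2340.
    Write x = 125 + 260·t and substitute into x ≡ 2 (mod 9): 260·t ≡ 2 − 125 = -123 (mod 9).
    Reduce coefficients mod 9: 8·t ≡ 3 (mod 9).
    The inverse of 8 mod 9 is 8 (since 8·8 = 64 = 7·9 + 1), so t ≡ 8·3 = 24 ≡ 6 (mod 9).
    Then x = 125 + 260·6 = 1685, valid modulo lcm(260, 9) = 2340: x ≡ 1685 (mod 2340).
Verify against each original: 1685 mod 4 = 1, 1685 mod 5 = 0, 1685 mod 13 = 8, 1685 mod 9 = 2.

x ≡ 1685 (mod 2340).


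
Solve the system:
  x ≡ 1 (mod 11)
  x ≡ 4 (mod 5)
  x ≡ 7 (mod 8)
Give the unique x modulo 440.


Moduli 11, 5, 8 are pairwise coprime; by CRT there is a unique solution modulo M = 11 · 5 · 8 = 440.
Solve pairwise, accumulating the modulus:
  Start with x ≡ 1 (mod 11).
  Combine with x ≡ 4 (mod 5): since gcd(11, 5) = 1, we get a unique residue mod 55.
    Write x = 1 + 11·t and substitute into x ≡ 4 (mod 5): 11·t ≡ 4 − 1 = 3 (mod 5).
    Reduce coefficients mod 5: 1·t ≡ 3 (mod 5).
    So t ≡ 3 (mod 5).
    Then x = 1 + 11·3 = 34, valid modulo lcm(11, 5) = 55: x ≡ 34 (mod 55).
  Combine with x ≡ 7 (mod 8): since gcd(55, 8) = 1, we get a unique residue mod 440.
    Write x = 34 + 55·t and substitute into x ≡ 7 (mod 8): 55·t ≡ 7 − 34 = -27 (mod 8).
    Reduce coefficients mod 8: 7·t ≡ 5 (mod 8).
    The inverse of 7 mod 8 is 7 (since 7·7 = 49 = 6·8 + 1), so t ≡ 7·5 = 35 ≡ 3 (mod 8).
    Then x = 34 + 55·3 = 199, valid modulo lcm(55, 8) = 440: x ≡ 199 (mod 440).
Verify: 199 mod 11 = 1 ✓, 199 mod 5 = 4 ✓, 199 mod 8 = 7 ✓.

x ≡ 199 (mod 440).


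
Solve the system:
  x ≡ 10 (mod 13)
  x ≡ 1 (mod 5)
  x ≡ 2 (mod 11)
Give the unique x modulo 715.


Moduli 13, 5, 11 are pairwise coprime; by CRT there is a unique solution modulo M = 13 · 5 · 11 = 715.
Solve pairwise, accumulating the modulus:
  Start with x ≡ 10 (mod 13).
  Combine with x ≡ 1 (mod 5): since gcd(13, 5) = 1, we get a unique residue mod 65.
    Write x = 10 + 13·t and substitute into x ≡ 1 (mod 5): 13·t ≡ 1 − 10 = -9 (mod 5).
    Reduce coefficients mod 5: 3·t ≡ 1 (mod 5).
    The inverse of 3 mod 5 is 2 (since 3·2 = 6 = 1·5 + 1), so t ≡ 2·1 = 2 ≡ 2 (mod 5).
    Then x = 10 + 13·2 = 36, valid modulo lcm(13, 5) = 65: x ≡ 36 (mod 65).
  Combine with x ≡ 2 (mod 11): since gcd(65, 11) = 1, we get a unique residue mod 715.
    Write x = 36 + 65·t and substitute into x ≡ 2 (mod 11): 65·t ≡ 2 − 36 = -34 (mod 11).
    Reduce coefficients mod 11: 10·t ≡ 10 (mod 11).
    The inverse of 10 mod 11 is 10 (since 10·10 = 100 = 9·11 + 1), so t ≡ 10·10 = 100 ≡ 1 (mod 11).
    Then x = 36 + 65·1 = 101, valid modulo lcm(65, 11) = 715: x ≡ 101 (mod 715).
Verify: 101 mod 13 = 10 ✓, 101 mod 5 = 1 ✓, 101 mod 11 = 2 ✓.

x ≡ 101 (mod 715).


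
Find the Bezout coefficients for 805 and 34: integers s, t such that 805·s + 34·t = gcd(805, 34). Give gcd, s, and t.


Euclidean algorithm on (805, 34) — divide until remainder is 0:
  805 = 23 · 34 + 23
  34 = 1 · 23 + 11
  23 = 2 · 11 + 1
  11 = 11 · 1 + 0
gcd(805, 34) = 1.
Track Bezout coefficients alongside the remainders: start with r₀ = 805 = a·1 + b·0 (s = 1, t = 0) and r₁ = 34 = a·0 + b·1 (s = 0, t = 1); each new remainder r_{k+1} = r_{k-1} − q_k·r_k inherits s_{k+1} = s_{k-1} − q_k·s_k, t_{k+1} = t_{k-1} − q_k·t_k, so r_k = a·s_k + b·t_k at every step:
  q = 23: r = 23, s = 1 − 23·0 = 1, t = 0 − 23·1 = -23  (check: 805·1 + 34·(-23) = 23)
  q = 1: r = 11, s = 0 − 1·1 = -1, t = 1 − 1·(-23) = 24  (check: 805·(-1) + 34·24 = 11)
  q = 2: r = 1, s = 1 − 2·(-1) = 3, t = -23 − 2·24 = -71  (check: 805·3 + 34·(-71) = 1)
The row with r = 1 (the gcd) gives the Bezout coefficients s = 3, t = -71.
Result: 805 · (3) + 34 · (-71) = 1.

gcd(805, 34) = 1; s = 3, t = -71 (check: 805·3 + 34·(-71) = 1).


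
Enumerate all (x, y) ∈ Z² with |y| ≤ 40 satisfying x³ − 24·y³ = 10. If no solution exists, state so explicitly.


The equation is x³ - 24y³ = 10. For fixed y, x³ = 24·y³ + 10, so a solution requires the RHS to be a perfect cube.
Strategy: iterate y from -40 to 40, compute RHS = 24·y³ + 10, and check whether it is a (positive or negative) perfect cube.
Check small values of y:
  y = 0: RHS = 10 is not a perfect cube.
  y = 1: RHS = 34 is not a perfect cube.
  y = -1: RHS = -14 is not a perfect cube.
  y = 2: RHS = 202 is not a perfect cube.
  y = -2: RHS = -182 is not a perfect cube.
  y = 3: RHS = 658 is not a perfect cube.
  y = -3: RHS = -638 is not a perfect cube.
Continuing the search up to |y| = 40 finds no solutions either.
No (x, y) in the scanned range satisfies the equation.

No integer solutions with |y| ≤ 40.


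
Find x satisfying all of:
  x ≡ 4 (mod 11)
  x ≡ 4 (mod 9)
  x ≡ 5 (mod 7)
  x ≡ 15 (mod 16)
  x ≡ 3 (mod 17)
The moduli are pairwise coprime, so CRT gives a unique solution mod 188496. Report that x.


Product of moduli M = 11 · 9 · 7 · 16 · 17 = 188496.
Merge one congruence at a time:
  Start: x ≡ 4 (mod 11).
  Combine with x ≡ 4 (mod 9); new modulus lcm = 99.
    Write x = 4 + 11·t and substitute into x ≡ 4 (mod 9): 11·t ≡ 4 − 4 = 0 (mod 9).
    Reduce coefficients mod 9: 2·t ≡ 0 (mod 9).
    The inverse of 2 mod 9 is 5 (since 2·5 = 10 = 1·9 + 1), so t ≡ 5·0 = 0 ≡ 0 (mod 9).
    Then x = 4 + 11·0 = 4, valid modulo lcm(11, 9) = 99: x ≡ 4 (mod 99).
  Combine with x ≡ 5 (mod 7); new modulus lcm = 693.
    Write x = 4 + 99·t and substitute into x ≡ 5 (mod 7): 99·t ≡ 5 − 4 = 1 (mod 7).
    Reduce coefficients mod 7: 1·t ≡ 1 (mod 7).
    So t ≡ 1 (mod 7).
    Then x = 4 + 99·1 = 103, valid modulo lcm(99, 7) = 693: x ≡ 103 (mod 693).
  Combine with x ≡ 15 (mod 16); new modulus lcm = 11088.
    Write x = 103 + 693·t and substitute into x ≡ 15 (mod 16): 693·t ≡ 15 − 103 = -88 (mod 16).
    Reduce coefficients mod 16: 5·t ≡ 8 (mod 16).
    The inverse of 5 mod 16 is 13 (since 5·13 = 65 = 4·16 + 1), so t ≡ 13·8 = 104 ≡ 8 (mod 16).
    Then x = 103 + 693·8 = 5647, valid modulo lcm(693, 16) = 11088: x ≡ 5647 (mod 11088).
  Combine with x ≡ 3 (mod 17); new modulus lcm = 188496.
    Write x = 5647 + 11088·t and substitute into x ≡ 3 (mod 17): 11088·t ≡ 3 − 5647 = -5644 (mod 17).
    Reduce coefficients mod 17: 4·t ≡ 0 (mod 17).
    The inverse of 4 mod 17 is 13 (since 4·13 = 52 = 3·17 + 1), so t ≡ 13·0 = 0 ≡ 0 (mod 17).
    Then x = 5647 + 11088·0 = 5647, valid modulo lcm(11088, 17) = 188496: x ≡ 5647 (mod 188496).
Verify against each original: 5647 mod 11 = 4, 5647 mod 9 = 4, 5647 mod 7 = 5, 5647 mod 16 = 15, 5647 mod 17 = 3.

x ≡ 5647 (mod 188496).


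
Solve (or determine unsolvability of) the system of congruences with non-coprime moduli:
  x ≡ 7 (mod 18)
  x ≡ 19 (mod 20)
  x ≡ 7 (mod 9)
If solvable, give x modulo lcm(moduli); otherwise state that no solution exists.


Moduli 18, 20, 9 are not pairwise coprime, so CRT works modulo lcm(m_i) when all pairwise compatibility conditions hold.
Pairwise compatibility: gcd(m_i, m_j) must divide a_i - a_j for every pair.
Merge one congruence at a time:
  Start: x ≡ 7 (mod 18).
  Combine with x ≡ 19 (mod 20): gcd(18, 20) = 2; 19 - 7 = 12, which IS divisible by 2, so compatible.
    Write x = 7 + 18·t and substitute into x ≡ 19 (mod 20): 18·t ≡ 19 − 7 = 12 (mod 20).
    Divide the congruence (and modulus) by g = 2: 9·t ≡ 6 (mod 10).
    The inverse of 9 mod 10 is 9 (since 9·9 = 81 = 8·10 + 1), so t ≡ 9·6 = 54 ≡ 4 (mod 10).
    Then x = 7 + 18·4 = 79, valid modulo lcm(18, 20) = 180: x ≡ 79 (mod 180).
  Combine with x ≡ 7 (mod 9): gcd(180, 9) = 9; 7 - 79 = -72, which IS divisible by 9, so compatible.
    Write x = 79 + 180·t and substitute into x ≡ 7 (mod 9): 180·t ≡ 7 − 79 = -72 (mod 9).
    Divide the congruence (and modulus) by g = 9: 20·t ≡ -8 (mod 1).
    Modulo 1 every t works; take t = 0.
    Then x = 79 + 180·0 = 79, valid modulo lcm(180, 9) = 180: x ≡ 79 (mod 180).
Verify: 79 mod 18 = 7, 79 mod 20 = 19, 79 mod 9 = 7.

x ≡ 79 (mod 180).


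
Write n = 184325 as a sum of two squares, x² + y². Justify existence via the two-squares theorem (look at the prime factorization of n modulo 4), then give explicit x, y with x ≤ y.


Step 1: Factor n = 184325 = 5^2 · 73 · 101.
Step 2: Check the mod-4 condition on each prime factor: 5 ≡ 1 (mod 4), exponent 2; 73 ≡ 1 (mod 4), exponent 1; 101 ≡ 1 (mod 4), exponent 1.
All primes ≡ 3 (mod 4) appear to even exponent (or don't appear), so by the two-squares theorem n IS expressible as a sum of two squares.
Step 3: Build a representation. Group n = k² · m with k = 5 and m = 73 · 101 = 7373 (a product of primes ≡ 1 (mod 4)); a representation of m scales to one of n via (k·x)² + (k·y)² = k²(x² + y²). Each prime p ≡ 1 (mod 4) is itself a sum of two squares; find a² by testing p − a² for a perfect square:
  73: 73 − 1² = 72, 73 − 2² = 69, 73 − 3² = 64 = 8² ⇒ 73 = 3² + 8².
  101: 101 − 1² = 100 = 10² ⇒ 101 = 1² + 10².
  Combine using the Brahmagupta–Fibonacci identity (a² + b²)(c² + d²) = (ac − bd)² + (ad + bc)² = (ac + bd)² + (ad − bc)²:
  73 · 101 = 7373: from (3² + 8²)(1² + 10²), take (3·1 − 8·10, 3·10 + 8·1) = (3 − 80, 30 + 8) = (-77, 38); dropping signs (only squares matter) gives (77, 38); check 77² + 38² = 5929 + 1444 = 7373 ✓.
  Scale by k = 5: (5·77, 5·38) = (385, 190).
Step 4: Order so x ≤ y and verify: 190² + 385² = 36100 + 148225 = 184325 = n. ✓

n = 184325 = 190² + 385² (one valid representation with x ≤ y).


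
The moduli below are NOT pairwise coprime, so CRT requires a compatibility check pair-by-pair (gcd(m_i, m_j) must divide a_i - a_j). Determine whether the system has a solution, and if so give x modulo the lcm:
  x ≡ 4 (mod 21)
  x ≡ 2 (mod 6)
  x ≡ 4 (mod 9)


Moduli 21, 6, 9 are not pairwise coprime, so CRT works modulo lcm(m_i) when all pairwise compatibility conditions hold.
Pairwise compatibility: gcd(m_i, m_j) must divide a_i - a_j for every pair.
Merge one congruence at a time:
  Start: x ≡ 4 (mod 21).
  Combine with x ≡ 2 (mod 6): gcd(21, 6) = 3, and 2 - 4 = -2 is NOT divisible by 3.
    ⇒ system is inconsistent (no integer solution).

No solution (the system is inconsistent).


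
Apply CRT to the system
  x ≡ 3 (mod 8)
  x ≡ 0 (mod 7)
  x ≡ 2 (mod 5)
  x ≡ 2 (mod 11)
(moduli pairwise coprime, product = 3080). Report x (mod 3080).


Product of moduli M = 8 · 7 · 5 · 11 = 3080.
Merge one congruence at a time:
  Start: x ≡ 3 (mod 8).
  Combine with x ≡ 0 (mod 7); new modulus lcm = 56.
    Write x = 3 + 8·t and substitute into x ≡ 0 (mod 7): 8·t ≡ 0 − 3 = -3 (mod 7).
    Reduce coefficients mod 7: 1·t ≡ 4 (mod 7).
    So t ≡ 4 (mod 7).
    Then x = 3 + 8·4 = 35, valid modulo lcm(8, 7) = 56: x ≡ 35 (mod 56).
  Combine with x ≡ 2 (mod 5); new modulus lcm = 280.
    Write x = 35 + 56·t and substitute into x ≡ 2 (mod 5): 56·t ≡ 2 − 35 = -33 (mod 5).
    Reduce coefficients mod 5: 1·t ≡ 2 (mod 5).
    So t ≡ 2 (mod 5).
    Then x = 35 + 56·2 = 147, valid modulo lcm(56, 5) = 280: x ≡ 147 (mod 280).
  Combine with x ≡ 2 (mod 11); new modulus lcm = 3080.
    Write x = 147 + 280·t and substitute into x ≡ 2 (mod 11): 280·t ≡ 2 − 147 = -145 (mod 11).
    Reduce coefficients mod 11: 5·t ≡ 9 (mod 11).
    The inverse of 5 mod 11 is 9 (since 5·9 = 45 = 4·11 + 1), so t ≡ 9·9 = 81 ≡ 4 (mod 11).
    Then x = 147 + 280·4 = 1267, valid modulo lcm(280, 11) = 3080: x ≡ 1267 (mod 3080).
Verify against each original: 1267 mod 8 = 3, 1267 mod 7 = 0, 1267 mod 5 = 2, 1267 mod 11 = 2.

x ≡ 1267 (mod 3080).


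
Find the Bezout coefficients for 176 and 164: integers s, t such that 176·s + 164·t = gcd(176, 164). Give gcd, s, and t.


Euclidean algorithm on (176, 164) — divide until remainder is 0:
  176 = 1 · 164 + 12
  164 = 13 · 12 + 8
  12 = 1 · 8 + 4
  8 = 2 · 4 + 0
gcd(176, 164) = 4.
Track Bezout coefficients alongside the remainders: start with r₀ = 176 = a·1 + b·0 (s = 1, t = 0) and r₁ = 164 = a·0 + b·1 (s = 0, t = 1); each new remainder r_{k+1} = r_{k-1} − q_k·r_k inherits s_{k+1} = s_{k-1} − q_k·s_k, t_{k+1} = t_{k-1} − q_k·t_k, so r_k = a·s_k + b·t_k at every step:
  q = 1: r = 12, s = 1 − 1·0 = 1, t = 0 − 1·1 = -1  (check: 176·1 + 164·(-1) = 12)
  q = 13: r = 8, s = 0 − 13·1 = -13, t = 1 − 13·(-1) = 14  (check: 176·(-13) + 164·14 = 8)
  q = 1: r = 4, s = 1 − 1·(-13) = 14, t = -1 − 1·14 = -15  (check: 176·14 + 164·(-15) = 4)
The row with r = 4 (the gcd) gives the Bezout coefficients s = 14, t = -15.
Result: 176 · (14) + 164 · (-15) = 4.

gcd(176, 164) = 4; s = 14, t = -15 (check: 176·14 + 164·(-15) = 4).


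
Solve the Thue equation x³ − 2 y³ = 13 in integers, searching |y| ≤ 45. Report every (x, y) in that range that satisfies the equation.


The equation is x³ - 2y³ = 13. For fixed y, x³ = 2·y³ + 13, so a solution requires the RHS to be a perfect cube.
Strategy: iterate y from -45 to 45, compute RHS = 2·y³ + 13, and check whether it is a (positive or negative) perfect cube.
Check small values of y:
  y = 0: RHS = 13 is not a perfect cube.
  y = 1: RHS = 15 is not a perfect cube.
  y = -1: RHS = 11 is not a perfect cube.
  y = 2: RHS = 29 is not a perfect cube.
  y = -2: RHS = -3 is not a perfect cube.
  y = 3: RHS = 67 is not a perfect cube.
  y = -3: RHS = -41 is not a perfect cube.
Continuing the search up to |y| = 45 finds no solutions either.
No (x, y) in the scanned range satisfies the equation.

No integer solutions with |y| ≤ 45.


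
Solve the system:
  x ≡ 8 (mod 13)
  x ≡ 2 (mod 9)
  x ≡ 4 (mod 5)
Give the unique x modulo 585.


Moduli 13, 9, 5 are pairwise coprime; by CRT there is a unique solution modulo M = 13 · 9 · 5 = 585.
Solve pairwise, accumulating the modulus:
  Start with x ≡ 8 (mod 13).
  Combine with x ≡ 2 (mod 9): since gcd(13, 9) = 1, we get a unique residue mod 117.
    Write x = 8 + 13·t and substitute into x ≡ 2 (mod 9): 13·t ≡ 2 − 8 = -6 (mod 9).
    Reduce coefficients mod 9: 4·t ≡ 3 (mod 9).
    The inverse of 4 mod 9 is 7 (since 4·7 = 28 = 3·9 + 1), so t ≡ 7·3 = 21 ≡ 3 (mod 9).
    Then x = 8 + 13·3 = 47, valid modulo lcm(13, 9) = 117: x ≡ 47 (mod 117).
  Combine with x ≡ 4 (mod 5): since gcd(117, 5) = 1, we get a unique residue mod 585.
    Write x = 47 + 117·t and substitute into x ≡ 4 (mod 5): 117·t ≡ 4 − 47 = -43 (mod 5).
    Reduce coefficients mod 5: 2·t ≡ 2 (mod 5).
    The inverse of 2 mod 5 is 3 (since 2·3 = 6 = 1·5 + 1), so t ≡ 3·2 = 6 ≡ 1 (mod 5).
    Then x = 47 + 117·1 = 164, valid modulo lcm(117, 5) = 585: x ≡ 164 (mod 585).
Verify: 164 mod 13 = 8 ✓, 164 mod 9 = 2 ✓, 164 mod 5 = 4 ✓.

x ≡ 164 (mod 585).


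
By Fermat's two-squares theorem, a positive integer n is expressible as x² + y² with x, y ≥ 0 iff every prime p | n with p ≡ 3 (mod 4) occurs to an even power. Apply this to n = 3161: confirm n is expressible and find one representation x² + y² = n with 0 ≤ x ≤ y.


Step 1: Factor n = 3161 = 29 · 109.
Step 2: Check the mod-4 condition on each prime factor: 29 ≡ 1 (mod 4), exponent 1; 109 ≡ 1 (mod 4), exponent 1.
All primes ≡ 3 (mod 4) appear to even exponent (or don't appear), so by the two-squares theorem n IS expressible as a sum of two squares.
Step 3: Build a representation. Here n = 29 · 109 is a product of primes ≡ 1 (mod 4). Each prime p ≡ 1 (mod 4) is itself a sum of two squares; find a² by testing p − a² for a perfect square:
  29: 29 − 1² = 28, 29 − 2² = 25 = 5² ⇒ 29 = 2² + 5².
  109: 109 − 1² = 108, 109 − 2² = 105, 109 − 3² = 100 = 10² ⇒ 109 = 3² + 10².
  Combine using the Brahmagupta–Fibonacci identity (a² + b²)(c² + d²) = (ac − bd)² + (ad + bc)² = (ac + bd)² + (ad − bc)²:
  29 · 109 = 3161: from (2² + 5²)(3² + 10²), take (2·3 − 5·10, 2·10 + 5·3) = (6 − 50, 20 + 15) = (-44, 35); dropping signs (only squares matter) gives (44, 35); check 44² + 35² = 1936 + 1225 = 3161 ✓.
Step 4: Order so x ≤ y and verify: 35² + 44² = 1225 + 1936 = 3161 = n. ✓

n = 3161 = 35² + 44² (one valid representation with x ≤ y).


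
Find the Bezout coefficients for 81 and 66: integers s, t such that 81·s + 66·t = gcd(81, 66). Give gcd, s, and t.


Euclidean algorithm on (81, 66) — divide until remainder is 0:
  81 = 1 · 66 + 15
  66 = 4 · 15 + 6
  15 = 2 · 6 + 3
  6 = 2 · 3 + 0
gcd(81, 66) = 3.
Track Bezout coefficients alongside the remainders: start with r₀ = 81 = a·1 + b·0 (s = 1, t = 0) and r₁ = 66 = a·0 + b·1 (s = 0, t = 1); each new remainder r_{k+1} = r_{k-1} − q_k·r_k inherits s_{k+1} = s_{k-1} − q_k·s_k, t_{k+1} = t_{k-1} − q_k·t_k, so r_k = a·s_k + b·t_k at every step:
  q = 1: r = 15, s = 1 − 1·0 = 1, t = 0 − 1·1 = -1  (check: 81·1 + 66·(-1) = 15)
  q = 4: r = 6, s = 0 − 4·1 = -4, t = 1 − 4·(-1) = 5  (check: 81·(-4) + 66·5 = 6)
  q = 2: r = 3, s = 1 − 2·(-4) = 9, t = -1 − 2·5 = -11  (check: 81·9 + 66·(-11) = 3)
The row with r = 3 (the gcd) gives the Bezout coefficients s = 9, t = -11.
Result: 81 · (9) + 66 · (-11) = 3.

gcd(81, 66) = 3; s = 9, t = -11 (check: 81·9 + 66·(-11) = 3).


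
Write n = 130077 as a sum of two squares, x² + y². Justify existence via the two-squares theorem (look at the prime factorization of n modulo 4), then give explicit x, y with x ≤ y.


Step 1: Factor n = 130077 = 3^2 · 97 · 149.
Step 2: Check the mod-4 condition on each prime factor: 3 ≡ 3 (mod 4), exponent 2 (must be even); 97 ≡ 1 (mod 4), exponent 1; 149 ≡ 1 (mod 4), exponent 1.
All primes ≡ 3 (mod 4) appear to even exponent (or don't appear), so by the two-squares theorem n IS expressible as a sum of two squares.
Step 3: Build a representation. Group n = k² · m with k = 3 and m = 97 · 149 = 14453 (a product of primes ≡ 1 (mod 4)); a representation of m scales to one of n via (k·x)² + (k·y)² = k²(x² + y²). Each prime p ≡ 1 (mod 4) is itself a sum of two squares; find a² by testing p − a² for a perfect square:
  97: 97 − 1² = 96, 97 − 2² = 93, 97 − 3² = 88, 97 − 4² = 81 = 9² ⇒ 97 = 4² + 9².
  149: 149 − 1² = 148, 149 − 2² = 145, 149 − 3² = 140, 149 − 4² = 133, 149 − 5² = 124, 149 − 6² = 113, 149 − 7² = 100 = 10² ⇒ 149 = 7² + 10².
  Combine using the Brahmagupta–Fibonacci identity (a² + b²)(c² + d²) = (ac − bd)² + (ad + bc)² = (ac + bd)² + (ad − bc)²:
  97 · 149 = 14453: from (4² + 9²)(7² + 10²), take (4·7 − 9·10, 4·10 + 9·7) = (28 − 90, 40 + 63) = (-62, 103); dropping signs (only squares matter) gives (62, 103); check 62² + 103² = 3844 + 10609 = 14453 ✓.
  Scale by k = 3: (3·62, 3·103) = (186, 309).
Step 4: Order so x ≤ y and verify: 186² + 309² = 34596 + 95481 = 130077 = n. ✓

n = 130077 = 186² + 309² (one valid representation with x ≤ y).


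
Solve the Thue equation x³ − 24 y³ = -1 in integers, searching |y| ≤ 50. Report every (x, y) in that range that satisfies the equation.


The equation is x³ - 24y³ = -1. For fixed y, x³ = 24·y³ − 1, so a solution requires the RHS to be a perfect cube.
Strategy: iterate y from -50 to 50, compute RHS = 24·y³ − 1, and check whether it is a (positive or negative) perfect cube.
Check small values of y:
  y = 0: RHS = -1 = (-1)³ ⇒ x = -1 works.
  y = 1: RHS = 23 is not a perfect cube.
  y = -1: RHS = -25 is not a perfect cube.
  y = 2: RHS = 191 is not a perfect cube.
  y = -2: RHS = -193 is not a perfect cube.
  y = 3: RHS = 647 is not a perfect cube.
  y = -3: RHS = -649 is not a perfect cube.
Continuing the search up to |y| = 50 finds no further solutions beyond those listed.
Collected solutions: (-1, 0).

Solutions (with |y| ≤ 50): (-1, 0).


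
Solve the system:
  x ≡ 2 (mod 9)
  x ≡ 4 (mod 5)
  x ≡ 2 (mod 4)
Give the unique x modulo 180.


Moduli 9, 5, 4 are pairwise coprime; by CRT there is a unique solution modulo M = 9 · 5 · 4 = 180.
Solve pairwise, accumulating the modulus:
  Start with x ≡ 2 (mod 9).
  Combine with x ≡ 4 (mod 5): since gcd(9, 5) = 1, we get a unique residue mod 45.
    Write x = 2 + 9·t and substitute into x ≡ 4 (mod 5): 9·t ≡ 4 − 2 = 2 (mod 5).
    Reduce coefficients mod 5: 4·t ≡ 2 (mod 5).
    The inverse of 4 mod 5 is 4 (since 4·4 = 16 = 3·5 + 1), so t ≡ 4·2 = 8 ≡ 3 (mod 5).
    Then x = 2 + 9·3 = 29, valid modulo lcm(9, 5) = 45: x ≡ 29 (mod 45).
  Combine with x ≡ 2 (mod 4): since gcd(45, 4) = 1, we get a unique residue mod 180.
    Write x = 29 + 45·t and substitute into x ≡ 2 (mod 4): 45·t ≡ 2 − 29 = -27 (mod 4).
    Reduce coefficients mod 4: 1·t ≡ 1 (mod 4).
    So t ≡ 1 (mod 4).
    Then x = 29 + 45·1 = 74, valid modulo lcm(45, 4) = 180: x ≡ 74 (mod 180).
Verify: 74 mod 9 = 2 ✓, 74 mod 5 = 4 ✓, 74 mod 4 = 2 ✓.

x ≡ 74 (mod 180).
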